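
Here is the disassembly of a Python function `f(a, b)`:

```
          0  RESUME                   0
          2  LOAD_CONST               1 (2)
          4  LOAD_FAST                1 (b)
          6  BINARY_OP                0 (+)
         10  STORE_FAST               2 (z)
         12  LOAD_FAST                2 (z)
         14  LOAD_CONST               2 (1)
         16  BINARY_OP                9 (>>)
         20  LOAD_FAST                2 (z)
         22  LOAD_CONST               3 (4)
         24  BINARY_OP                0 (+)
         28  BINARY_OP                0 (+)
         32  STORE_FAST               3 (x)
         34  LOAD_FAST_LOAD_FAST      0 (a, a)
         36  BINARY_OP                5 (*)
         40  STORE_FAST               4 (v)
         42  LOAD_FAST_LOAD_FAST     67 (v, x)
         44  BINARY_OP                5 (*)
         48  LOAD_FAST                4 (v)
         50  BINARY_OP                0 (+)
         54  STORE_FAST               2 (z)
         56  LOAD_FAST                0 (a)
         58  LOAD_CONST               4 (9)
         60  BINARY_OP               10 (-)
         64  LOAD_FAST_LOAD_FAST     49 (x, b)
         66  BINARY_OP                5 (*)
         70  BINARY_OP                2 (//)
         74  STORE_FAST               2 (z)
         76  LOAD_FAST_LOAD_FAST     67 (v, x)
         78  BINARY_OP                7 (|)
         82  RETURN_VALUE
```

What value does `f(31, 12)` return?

985

LOAD_CONST → push 2. Stack: [2]
LOAD_FAST b → push 12. Stack: [2, 12]
BINARY_OP + → 2 + 12 = 14. Stack: [14]
STORE_FAST z → z=14. Stack: []
LOAD_FAST z → push 14. Stack: [14]
LOAD_CONST → push 1. Stack: [14, 1]
BINARY_OP >> → 14 >> 1 = 7. Stack: [7]
LOAD_FAST z → push 14. Stack: [7, 14]
LOAD_CONST → push 4. Stack: [7, 14, 4]
BINARY_OP + → 14 + 4 = 18. Stack: [7, 18]
BINARY_OP + → 7 + 18 = 25. Stack: [25]
STORE_FAST x → x=25. Stack: []
LOAD_FAST_LOAD_FAST a,a → push 31,31. Stack: [31, 31]
BINARY_OP * → 31 * 31 = 961. Stack: [961]
STORE_FAST v → v=961. Stack: []
LOAD_FAST_LOAD_FAST v,x → push 961,25. Stack: [961, 25]
BINARY_OP * → 961 * 25 = 24025. Stack: [24025]
LOAD_FAST v → push 961. Stack: [24025, 961]
BINARY_OP + → 24025 + 961 = 24986. Stack: [24986]
STORE_FAST z → z=24986. Stack: []
LOAD_FAST a → push 31. Stack: [31]
LOAD_CONST → push 9. Stack: [31, 9]
BINARY_OP - → 31 - 9 = 22. Stack: [22]
LOAD_FAST_LOAD_FAST x,b → push 25,12. Stack: [22, 25, 12]
BINARY_OP * → 25 * 12 = 300. Stack: [22, 300]
BINARY_OP // → 22 // 300 = 0. Stack: [0]
STORE_FAST z → z=0. Stack: []
LOAD_FAST_LOAD_FAST v,x → push 961,25. Stack: [961, 25]
BINARY_OP | → 961 | 25 = 985. Stack: [985]
RETURN_VALUE → return 985.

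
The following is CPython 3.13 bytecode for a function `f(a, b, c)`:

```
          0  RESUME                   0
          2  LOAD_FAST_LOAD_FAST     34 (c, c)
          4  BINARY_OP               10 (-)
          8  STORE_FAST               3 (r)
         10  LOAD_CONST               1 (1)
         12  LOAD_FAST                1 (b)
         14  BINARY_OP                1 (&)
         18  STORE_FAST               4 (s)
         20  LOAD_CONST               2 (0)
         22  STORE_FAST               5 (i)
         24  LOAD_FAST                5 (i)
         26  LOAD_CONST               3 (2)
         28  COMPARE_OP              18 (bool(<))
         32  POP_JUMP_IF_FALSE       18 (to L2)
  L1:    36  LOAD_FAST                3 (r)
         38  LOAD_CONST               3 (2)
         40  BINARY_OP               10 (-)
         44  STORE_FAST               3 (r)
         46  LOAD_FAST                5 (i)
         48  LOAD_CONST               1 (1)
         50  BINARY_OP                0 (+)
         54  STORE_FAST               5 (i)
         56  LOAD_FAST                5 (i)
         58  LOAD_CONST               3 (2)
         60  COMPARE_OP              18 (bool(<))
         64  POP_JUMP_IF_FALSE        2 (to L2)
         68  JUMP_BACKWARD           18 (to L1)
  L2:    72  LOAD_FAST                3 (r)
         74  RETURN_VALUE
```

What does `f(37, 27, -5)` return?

LOAD_FAST_LOAD_FAST c,c → push -5,-5. Stack: [-5, -5]
BINARY_OP - → -5 - -5 = 0. Stack: [0]
STORE_FAST r → r=0. Stack: []
LOAD_CONST → push 1. Stack: [1]
LOAD_FAST b → push 27. Stack: [1, 27]
BINARY_OP & → 1 & 27 = 1. Stack: [1]
STORE_FAST s → s=1. Stack: []
LOAD_CONST → push 0. Stack: [0]
STORE_FAST i → i=0. Stack: []
LOAD_FAST i → push 0. Stack: [0]
LOAD_CONST → push 2. Stack: [0, 2]
COMPARE_OP bool(<) → 0 vs 2 = True. Stack: [True]
POP_JUMP_IF_FALSE → pop True; no jump. Stack: []
LOAD_FAST r → push 0. Stack: [0]
LOAD_CONST → push 2. Stack: [0, 2]
BINARY_OP - → 0 - 2 = -2. Stack: [-2]
STORE_FAST r → r=-2. Stack: []
LOAD_FAST i → push 0. Stack: [0]
LOAD_CONST → push 1. Stack: [0, 1]
BINARY_OP + → 0 + 1 = 1. Stack: [1]
STORE_FAST i → i=1. Stack: []
LOAD_FAST i → push 1. Stack: [1]
LOAD_CONST → push 2. Stack: [1, 2]
COMPARE_OP bool(<) → 1 vs 2 = True. Stack: [True]
POP_JUMP_IF_FALSE → pop True; no jump. Stack: []
LOAD_FAST r → push -2. Stack: [-2]
LOAD_CONST → push 2. Stack: [-2, 2]
BINARY_OP - → -2 - 2 = -4. Stack: [-4]
STORE_FAST r → r=-4. Stack: []
LOAD_FAST i → push 1. Stack: [1]
LOAD_CONST → push 1. Stack: [1, 1]
BINARY_OP + → 1 + 1 = 2. Stack: [2]
STORE_FAST i → i=2. Stack: []
LOAD_FAST i → push 2. Stack: [2]
LOAD_CONST → push 2. Stack: [2, 2]
COMPARE_OP bool(<) → 2 vs 2 = False. Stack: [False]
POP_JUMP_IF_FALSE → pop False; jump. Stack: []
LOAD_FAST r → push -4. Stack: [-4]
RETURN_VALUE → return -4.

-4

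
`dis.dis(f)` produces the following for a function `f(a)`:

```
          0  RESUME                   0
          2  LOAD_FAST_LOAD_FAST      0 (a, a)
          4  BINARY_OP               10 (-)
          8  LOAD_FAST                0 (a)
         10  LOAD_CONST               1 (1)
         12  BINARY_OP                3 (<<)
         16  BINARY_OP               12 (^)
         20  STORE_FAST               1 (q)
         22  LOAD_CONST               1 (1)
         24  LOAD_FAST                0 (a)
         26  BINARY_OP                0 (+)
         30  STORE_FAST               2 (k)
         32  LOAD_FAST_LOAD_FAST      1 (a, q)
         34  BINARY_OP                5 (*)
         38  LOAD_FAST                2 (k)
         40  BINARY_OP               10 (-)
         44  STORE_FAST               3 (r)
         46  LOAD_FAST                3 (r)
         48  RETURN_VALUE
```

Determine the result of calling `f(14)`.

LOAD_FAST_LOAD_FAST a,a → push 14,14. Stack: [14, 14]
BINARY_OP - → 14 - 14 = 0. Stack: [0]
LOAD_FAST a → push 14. Stack: [0, 14]
LOAD_CONST → push 1. Stack: [0, 14, 1]
BINARY_OP << → 14 << 1 = 28. Stack: [0, 28]
BINARY_OP ^ → 0 ^ 28 = 28. Stack: [28]
STORE_FAST q → q=28. Stack: []
LOAD_CONST → push 1. Stack: [1]
LOAD_FAST a → push 14. Stack: [1, 14]
BINARY_OP + → 1 + 14 = 15. Stack: [15]
STORE_FAST k → k=15. Stack: []
LOAD_FAST_LOAD_FAST a,q → push 14,28. Stack: [14, 28]
BINARY_OP * → 14 * 28 = 392. Stack: [392]
LOAD_FAST k → push 15. Stack: [392, 15]
BINARY_OP - → 392 - 15 = 377. Stack: [377]
STORE_FAST r → r=377. Stack: []
LOAD_FAST r → push 377. Stack: [377]
RETURN_VALUE → return 377.

377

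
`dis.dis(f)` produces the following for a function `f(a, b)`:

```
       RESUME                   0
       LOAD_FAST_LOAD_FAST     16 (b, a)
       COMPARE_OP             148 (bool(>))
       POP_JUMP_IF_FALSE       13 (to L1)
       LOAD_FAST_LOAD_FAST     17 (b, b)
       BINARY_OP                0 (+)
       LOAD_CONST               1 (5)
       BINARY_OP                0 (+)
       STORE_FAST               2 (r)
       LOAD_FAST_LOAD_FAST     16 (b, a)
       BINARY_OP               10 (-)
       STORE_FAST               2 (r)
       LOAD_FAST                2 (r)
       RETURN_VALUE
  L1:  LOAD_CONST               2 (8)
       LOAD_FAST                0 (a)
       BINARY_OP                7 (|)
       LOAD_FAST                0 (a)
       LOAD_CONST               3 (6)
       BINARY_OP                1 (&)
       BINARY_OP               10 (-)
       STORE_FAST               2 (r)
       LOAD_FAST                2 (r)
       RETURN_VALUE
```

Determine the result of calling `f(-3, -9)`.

-7

LOAD_FAST_LOAD_FAST b,a → push -9,-3. Stack: [-9, -3]
COMPARE_OP bool(>) → -9 vs -3 = False. Stack: [False]
POP_JUMP_IF_FALSE → pop False; jump. Stack: []
LOAD_CONST → push 8. Stack: [8]
LOAD_FAST a → push -3. Stack: [8, -3]
BINARY_OP | → 8 | -3 = -3. Stack: [-3]
LOAD_FAST a → push -3. Stack: [-3, -3]
LOAD_CONST → push 6. Stack: [-3, -3, 6]
BINARY_OP & → -3 & 6 = 4. Stack: [-3, 4]
BINARY_OP - → -3 - 4 = -7. Stack: [-7]
STORE_FAST r → r=-7. Stack: []
LOAD_FAST r → push -7. Stack: [-7]
RETURN_VALUE → return -7.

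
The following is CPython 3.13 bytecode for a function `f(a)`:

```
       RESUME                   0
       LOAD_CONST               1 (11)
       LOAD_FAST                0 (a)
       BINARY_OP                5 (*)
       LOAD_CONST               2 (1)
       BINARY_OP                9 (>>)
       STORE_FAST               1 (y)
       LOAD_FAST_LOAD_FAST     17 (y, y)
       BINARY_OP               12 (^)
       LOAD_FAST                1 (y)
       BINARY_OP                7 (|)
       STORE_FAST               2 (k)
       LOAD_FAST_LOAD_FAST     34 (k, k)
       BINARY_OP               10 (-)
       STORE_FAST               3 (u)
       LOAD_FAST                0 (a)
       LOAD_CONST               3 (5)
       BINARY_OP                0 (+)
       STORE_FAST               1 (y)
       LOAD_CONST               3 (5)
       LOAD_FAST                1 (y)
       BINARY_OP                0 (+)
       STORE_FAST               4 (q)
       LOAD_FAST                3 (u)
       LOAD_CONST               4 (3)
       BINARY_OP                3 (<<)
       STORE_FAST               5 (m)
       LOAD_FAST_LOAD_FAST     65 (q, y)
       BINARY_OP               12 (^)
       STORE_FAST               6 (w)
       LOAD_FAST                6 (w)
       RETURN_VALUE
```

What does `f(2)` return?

11

LOAD_CONST → push 11. Stack: [11]
LOAD_FAST a → push 2. Stack: [11, 2]
BINARY_OP * → 11 * 2 = 22. Stack: [22]
LOAD_CONST → push 1. Stack: [22, 1]
BINARY_OP >> → 22 >> 1 = 11. Stack: [11]
STORE_FAST y → y=11. Stack: []
LOAD_FAST_LOAD_FAST y,y → push 11,11. Stack: [11, 11]
BINARY_OP ^ → 11 ^ 11 = 0. Stack: [0]
LOAD_FAST y → push 11. Stack: [0, 11]
BINARY_OP | → 0 | 11 = 11. Stack: [11]
STORE_FAST k → k=11. Stack: []
LOAD_FAST_LOAD_FAST k,k → push 11,11. Stack: [11, 11]
BINARY_OP - → 11 - 11 = 0. Stack: [0]
STORE_FAST u → u=0. Stack: []
LOAD_FAST a → push 2. Stack: [2]
LOAD_CONST → push 5. Stack: [2, 5]
BINARY_OP + → 2 + 5 = 7. Stack: [7]
STORE_FAST y → y=7. Stack: []
LOAD_CONST → push 5. Stack: [5]
LOAD_FAST y → push 7. Stack: [5, 7]
BINARY_OP + → 5 + 7 = 12. Stack: [12]
STORE_FAST q → q=12. Stack: []
LOAD_FAST u → push 0. Stack: [0]
LOAD_CONST → push 3. Stack: [0, 3]
BINARY_OP << → 0 << 3 = 0. Stack: [0]
STORE_FAST m → m=0. Stack: []
LOAD_FAST_LOAD_FAST q,y → push 12,7. Stack: [12, 7]
BINARY_OP ^ → 12 ^ 7 = 11. Stack: [11]
STORE_FAST w → w=11. Stack: []
LOAD_FAST w → push 11. Stack: [11]
RETURN_VALUE → return 11.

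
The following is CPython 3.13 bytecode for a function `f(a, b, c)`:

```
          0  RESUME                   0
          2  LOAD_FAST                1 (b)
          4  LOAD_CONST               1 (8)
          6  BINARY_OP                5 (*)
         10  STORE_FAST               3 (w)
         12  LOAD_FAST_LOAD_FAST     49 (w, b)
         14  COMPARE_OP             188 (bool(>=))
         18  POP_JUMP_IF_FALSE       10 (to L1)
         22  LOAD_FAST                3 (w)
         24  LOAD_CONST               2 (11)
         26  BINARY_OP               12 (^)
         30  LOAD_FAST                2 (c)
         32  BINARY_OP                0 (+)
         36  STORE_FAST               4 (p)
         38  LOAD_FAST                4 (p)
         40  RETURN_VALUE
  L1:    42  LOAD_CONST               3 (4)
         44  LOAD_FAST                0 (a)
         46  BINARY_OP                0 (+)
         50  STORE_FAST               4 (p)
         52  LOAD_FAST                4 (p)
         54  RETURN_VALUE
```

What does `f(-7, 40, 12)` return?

LOAD_FAST b → push 40. Stack: [40]
LOAD_CONST → push 8. Stack: [40, 8]
BINARY_OP * → 40 * 8 = 320. Stack: [320]
STORE_FAST w → w=320. Stack: []
LOAD_FAST_LOAD_FAST w,b → push 320,40. Stack: [320, 40]
COMPARE_OP bool(>=) → 320 vs 40 = True. Stack: [True]
POP_JUMP_IF_FALSE → pop True; no jump. Stack: []
LOAD_FAST w → push 320. Stack: [320]
LOAD_CONST → push 11. Stack: [320, 11]
BINARY_OP ^ → 320 ^ 11 = 331. Stack: [331]
LOAD_FAST c → push 12. Stack: [331, 12]
BINARY_OP + → 331 + 12 = 343. Stack: [343]
STORE_FAST p → p=343. Stack: []
LOAD_FAST p → push 343. Stack: [343]
RETURN_VALUE → return 343.

343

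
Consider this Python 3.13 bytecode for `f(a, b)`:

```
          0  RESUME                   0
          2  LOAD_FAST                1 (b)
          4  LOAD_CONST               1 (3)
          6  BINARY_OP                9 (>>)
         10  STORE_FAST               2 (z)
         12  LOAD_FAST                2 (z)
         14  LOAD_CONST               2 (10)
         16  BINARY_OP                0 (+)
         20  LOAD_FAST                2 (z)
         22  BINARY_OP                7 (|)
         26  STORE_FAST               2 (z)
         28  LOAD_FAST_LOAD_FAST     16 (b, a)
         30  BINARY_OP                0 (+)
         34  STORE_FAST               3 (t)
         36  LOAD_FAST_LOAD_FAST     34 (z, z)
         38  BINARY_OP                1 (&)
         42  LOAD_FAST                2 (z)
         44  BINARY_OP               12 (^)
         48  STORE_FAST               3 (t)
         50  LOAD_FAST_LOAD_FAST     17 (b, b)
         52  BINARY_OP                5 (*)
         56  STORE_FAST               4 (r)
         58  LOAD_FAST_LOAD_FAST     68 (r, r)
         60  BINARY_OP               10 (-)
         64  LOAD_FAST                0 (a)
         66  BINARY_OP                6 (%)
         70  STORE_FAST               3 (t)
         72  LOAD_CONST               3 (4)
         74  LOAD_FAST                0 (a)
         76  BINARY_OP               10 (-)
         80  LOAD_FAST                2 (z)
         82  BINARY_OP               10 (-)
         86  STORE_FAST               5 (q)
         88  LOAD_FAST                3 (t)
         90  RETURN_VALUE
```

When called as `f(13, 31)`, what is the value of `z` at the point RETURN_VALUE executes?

15

LOAD_FAST b → push 31. Stack: [31]
LOAD_CONST → push 3. Stack: [31, 3]
BINARY_OP >> → 31 >> 3 = 3. Stack: [3]
STORE_FAST z → z=3. Stack: []
LOAD_FAST z → push 3. Stack: [3]
LOAD_CONST → push 10. Stack: [3, 10]
BINARY_OP + → 3 + 10 = 13. Stack: [13]
LOAD_FAST z → push 3. Stack: [13, 3]
BINARY_OP | → 13 | 3 = 15. Stack: [15]
STORE_FAST z → z=15. Stack: []
LOAD_FAST_LOAD_FAST b,a → push 31,13. Stack: [31, 13]
BINARY_OP + → 31 + 13 = 44. Stack: [44]
STORE_FAST t → t=44. Stack: []
LOAD_FAST_LOAD_FAST z,z → push 15,15. Stack: [15, 15]
BINARY_OP & → 15 & 15 = 15. Stack: [15]
LOAD_FAST z → push 15. Stack: [15, 15]
BINARY_OP ^ → 15 ^ 15 = 0. Stack: [0]
STORE_FAST t → t=0. Stack: []
LOAD_FAST_LOAD_FAST b,b → push 31,31. Stack: [31, 31]
BINARY_OP * → 31 * 31 = 961. Stack: [961]
STORE_FAST r → r=961. Stack: []
LOAD_FAST_LOAD_FAST r,r → push 961,961. Stack: [961, 961]
BINARY_OP - → 961 - 961 = 0. Stack: [0]
LOAD_FAST a → push 13. Stack: [0, 13]
BINARY_OP % → 0 % 13 = 0. Stack: [0]
STORE_FAST t → t=0. Stack: []
LOAD_CONST → push 4. Stack: [4]
LOAD_FAST a → push 13. Stack: [4, 13]
BINARY_OP - → 4 - 13 = -9. Stack: [-9]
LOAD_FAST z → push 15. Stack: [-9, 15]
BINARY_OP - → -9 - 15 = -24. Stack: [-24]
STORE_FAST q → q=-24. Stack: []
LOAD_FAST t → push 0. Stack: [0]
RETURN_VALUE → return 0.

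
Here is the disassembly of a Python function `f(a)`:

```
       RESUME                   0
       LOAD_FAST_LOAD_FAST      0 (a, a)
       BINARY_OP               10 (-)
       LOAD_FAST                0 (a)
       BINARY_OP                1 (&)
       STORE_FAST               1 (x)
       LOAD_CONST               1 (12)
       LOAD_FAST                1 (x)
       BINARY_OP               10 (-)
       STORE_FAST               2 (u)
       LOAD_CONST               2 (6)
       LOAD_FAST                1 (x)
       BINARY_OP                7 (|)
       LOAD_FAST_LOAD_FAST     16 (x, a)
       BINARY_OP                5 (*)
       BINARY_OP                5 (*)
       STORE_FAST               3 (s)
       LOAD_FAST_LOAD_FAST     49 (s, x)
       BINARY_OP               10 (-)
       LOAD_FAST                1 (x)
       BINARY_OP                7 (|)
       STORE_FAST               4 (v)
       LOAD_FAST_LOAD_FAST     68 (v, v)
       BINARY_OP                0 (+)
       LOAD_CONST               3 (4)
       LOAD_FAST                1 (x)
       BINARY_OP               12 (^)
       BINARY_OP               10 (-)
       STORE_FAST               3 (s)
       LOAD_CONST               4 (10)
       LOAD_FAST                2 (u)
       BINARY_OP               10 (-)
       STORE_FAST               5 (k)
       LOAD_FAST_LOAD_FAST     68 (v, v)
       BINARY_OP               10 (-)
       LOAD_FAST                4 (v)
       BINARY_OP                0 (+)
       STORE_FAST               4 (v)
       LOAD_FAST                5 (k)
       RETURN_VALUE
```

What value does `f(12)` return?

LOAD_FAST_LOAD_FAST a,a → push 12,12. Stack: [12, 12]
BINARY_OP - → 12 - 12 = 0. Stack: [0]
LOAD_FAST a → push 12. Stack: [0, 12]
BINARY_OP & → 0 & 12 = 0. Stack: [0]
STORE_FAST x → x=0. Stack: []
LOAD_CONST → push 12. Stack: [12]
LOAD_FAST x → push 0. Stack: [12, 0]
BINARY_OP - → 12 - 0 = 12. Stack: [12]
STORE_FAST u → u=12. Stack: []
LOAD_CONST → push 6. Stack: [6]
LOAD_FAST x → push 0. Stack: [6, 0]
BINARY_OP | → 6 | 0 = 6. Stack: [6]
LOAD_FAST_LOAD_FAST x,a → push 0,12. Stack: [6, 0, 12]
BINARY_OP * → 0 * 12 = 0. Stack: [6, 0]
BINARY_OP * → 6 * 0 = 0. Stack: [0]
STORE_FAST s → s=0. Stack: []
LOAD_FAST_LOAD_FAST s,x → push 0,0. Stack: [0, 0]
BINARY_OP - → 0 - 0 = 0. Stack: [0]
LOAD_FAST x → push 0. Stack: [0, 0]
BINARY_OP | → 0 | 0 = 0. Stack: [0]
STORE_FAST v → v=0. Stack: []
LOAD_FAST_LOAD_FAST v,v → push 0,0. Stack: [0, 0]
BINARY_OP + → 0 + 0 = 0. Stack: [0]
LOAD_CONST → push 4. Stack: [0, 4]
LOAD_FAST x → push 0. Stack: [0, 4, 0]
BINARY_OP ^ → 4 ^ 0 = 4. Stack: [0, 4]
BINARY_OP - → 0 - 4 = -4. Stack: [-4]
STORE_FAST s → s=-4. Stack: []
LOAD_CONST → push 10. Stack: [10]
LOAD_FAST u → push 12. Stack: [10, 12]
BINARY_OP - → 10 - 12 = -2. Stack: [-2]
STORE_FAST k → k=-2. Stack: []
LOAD_FAST_LOAD_FAST v,v → push 0,0. Stack: [0, 0]
BINARY_OP - → 0 - 0 = 0. Stack: [0]
LOAD_FAST v → push 0. Stack: [0, 0]
BINARY_OP + → 0 + 0 = 0. Stack: [0]
STORE_FAST v → v=0. Stack: []
LOAD_FAST k → push -2. Stack: [-2]
RETURN_VALUE → return -2.

-2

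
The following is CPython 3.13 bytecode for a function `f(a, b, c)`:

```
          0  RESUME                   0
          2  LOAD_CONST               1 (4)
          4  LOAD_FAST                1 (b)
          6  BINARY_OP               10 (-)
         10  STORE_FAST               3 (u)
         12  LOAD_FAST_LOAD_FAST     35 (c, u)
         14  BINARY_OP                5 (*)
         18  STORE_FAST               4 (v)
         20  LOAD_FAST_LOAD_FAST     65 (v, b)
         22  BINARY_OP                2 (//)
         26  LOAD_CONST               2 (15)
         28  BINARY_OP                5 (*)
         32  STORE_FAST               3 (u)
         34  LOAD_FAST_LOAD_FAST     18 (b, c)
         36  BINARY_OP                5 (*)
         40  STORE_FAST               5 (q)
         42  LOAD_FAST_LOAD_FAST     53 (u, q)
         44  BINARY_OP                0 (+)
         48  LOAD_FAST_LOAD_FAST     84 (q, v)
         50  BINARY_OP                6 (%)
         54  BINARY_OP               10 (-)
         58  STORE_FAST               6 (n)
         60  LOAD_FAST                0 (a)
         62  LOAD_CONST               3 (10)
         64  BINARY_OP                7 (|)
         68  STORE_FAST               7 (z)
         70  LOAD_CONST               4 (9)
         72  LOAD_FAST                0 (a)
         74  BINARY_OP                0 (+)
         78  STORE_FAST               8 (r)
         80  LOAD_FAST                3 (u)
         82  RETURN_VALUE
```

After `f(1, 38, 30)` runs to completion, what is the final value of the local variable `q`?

LOAD_CONST → push 4. Stack: [4]
LOAD_FAST b → push 38. Stack: [4, 38]
BINARY_OP - → 4 - 38 = -34. Stack: [-34]
STORE_FAST u → u=-34. Stack: []
LOAD_FAST_LOAD_FAST c,u → push 30,-34. Stack: [30, -34]
BINARY_OP * → 30 * -34 = -1020. Stack: [-1020]
STORE_FAST v → v=-1020. Stack: []
LOAD_FAST_LOAD_FAST v,b → push -1020,38. Stack: [-1020, 38]
BINARY_OP // → -1020 // 38 = -27. Stack: [-27]
LOAD_CONST → push 15. Stack: [-27, 15]
BINARY_OP * → -27 * 15 = -405. Stack: [-405]
STORE_FAST u → u=-405. Stack: []
LOAD_FAST_LOAD_FAST b,c → push 38,30. Stack: [38, 30]
BINARY_OP * → 38 * 30 = 1140. Stack: [1140]
STORE_FAST q → q=1140. Stack: []
LOAD_FAST_LOAD_FAST u,q → push -405,1140. Stack: [-405, 1140]
BINARY_OP + → -405 + 1140 = 735. Stack: [735]
LOAD_FAST_LOAD_FAST q,v → push 1140,-1020. Stack: [735, 1140, -1020]
BINARY_OP % → 1140 % -1020 = -900. Stack: [735, -900]
BINARY_OP - → 735 - -900 = 1635. Stack: [1635]
STORE_FAST n → n=1635. Stack: []
LOAD_FAST a → push 1. Stack: [1]
LOAD_CONST → push 10. Stack: [1, 10]
BINARY_OP | → 1 | 10 = 11. Stack: [11]
STORE_FAST z → z=11. Stack: []
LOAD_CONST → push 9. Stack: [9]
LOAD_FAST a → push 1. Stack: [9, 1]
BINARY_OP + → 9 + 1 = 10. Stack: [10]
STORE_FAST r → r=10. Stack: []
LOAD_FAST u → push -405. Stack: [-405]
RETURN_VALUE → return -405.

1140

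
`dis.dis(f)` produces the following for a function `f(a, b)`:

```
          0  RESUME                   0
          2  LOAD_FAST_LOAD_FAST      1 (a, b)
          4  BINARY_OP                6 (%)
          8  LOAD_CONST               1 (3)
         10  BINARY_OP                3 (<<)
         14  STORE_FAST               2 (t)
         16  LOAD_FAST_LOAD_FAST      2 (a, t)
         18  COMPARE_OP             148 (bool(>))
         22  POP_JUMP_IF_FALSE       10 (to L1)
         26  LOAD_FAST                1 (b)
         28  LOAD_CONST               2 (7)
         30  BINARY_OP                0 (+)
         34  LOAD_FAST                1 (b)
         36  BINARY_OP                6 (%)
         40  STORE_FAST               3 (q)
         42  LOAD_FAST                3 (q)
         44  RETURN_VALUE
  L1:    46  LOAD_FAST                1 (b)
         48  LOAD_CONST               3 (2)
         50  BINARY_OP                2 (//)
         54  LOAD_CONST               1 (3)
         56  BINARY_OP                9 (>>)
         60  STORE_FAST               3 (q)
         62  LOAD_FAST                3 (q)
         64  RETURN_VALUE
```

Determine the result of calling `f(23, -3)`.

-2

LOAD_FAST_LOAD_FAST a,b → push 23,-3. Stack: [23, -3]
BINARY_OP % → 23 % -3 = -1. Stack: [-1]
LOAD_CONST → push 3. Stack: [-1, 3]
BINARY_OP << → -1 << 3 = -8. Stack: [-8]
STORE_FAST t → t=-8. Stack: []
LOAD_FAST_LOAD_FAST a,t → push 23,-8. Stack: [23, -8]
COMPARE_OP bool(>) → 23 vs -8 = True. Stack: [True]
POP_JUMP_IF_FALSE → pop True; no jump. Stack: []
LOAD_FAST b → push -3. Stack: [-3]
LOAD_CONST → push 7. Stack: [-3, 7]
BINARY_OP + → -3 + 7 = 4. Stack: [4]
LOAD_FAST b → push -3. Stack: [4, -3]
BINARY_OP % → 4 % -3 = -2. Stack: [-2]
STORE_FAST q → q=-2. Stack: []
LOAD_FAST q → push -2. Stack: [-2]
RETURN_VALUE → return -2.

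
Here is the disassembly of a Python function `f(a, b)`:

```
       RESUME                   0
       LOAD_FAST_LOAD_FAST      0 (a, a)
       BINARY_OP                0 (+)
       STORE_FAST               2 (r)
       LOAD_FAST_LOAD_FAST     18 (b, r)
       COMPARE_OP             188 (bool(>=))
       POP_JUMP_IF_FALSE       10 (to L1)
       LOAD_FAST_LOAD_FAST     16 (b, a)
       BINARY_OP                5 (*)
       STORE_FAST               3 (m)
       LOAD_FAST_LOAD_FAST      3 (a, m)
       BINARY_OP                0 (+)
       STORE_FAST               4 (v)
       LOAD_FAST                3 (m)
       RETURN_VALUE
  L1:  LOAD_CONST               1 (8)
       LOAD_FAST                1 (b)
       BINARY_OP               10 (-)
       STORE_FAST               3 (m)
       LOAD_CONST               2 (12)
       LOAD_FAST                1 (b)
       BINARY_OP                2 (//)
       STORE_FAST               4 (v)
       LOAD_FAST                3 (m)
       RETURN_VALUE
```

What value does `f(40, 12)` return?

-4

LOAD_FAST_LOAD_FAST a,a → push 40,40. Stack: [40, 40]
BINARY_OP + → 40 + 40 = 80. Stack: [80]
STORE_FAST r → r=80. Stack: []
LOAD_FAST_LOAD_FAST b,r → push 12,80. Stack: [12, 80]
COMPARE_OP bool(>=) → 12 vs 80 = False. Stack: [False]
POP_JUMP_IF_FALSE → pop False; jump. Stack: []
LOAD_CONST → push 8. Stack: [8]
LOAD_FAST b → push 12. Stack: [8, 12]
BINARY_OP - → 8 - 12 = -4. Stack: [-4]
STORE_FAST m → m=-4. Stack: []
LOAD_CONST → push 12. Stack: [12]
LOAD_FAST b → push 12. Stack: [12, 12]
BINARY_OP // → 12 // 12 = 1. Stack: [1]
STORE_FAST v → v=1. Stack: []
LOAD_FAST m → push -4. Stack: [-4]
RETURN_VALUE → return -4.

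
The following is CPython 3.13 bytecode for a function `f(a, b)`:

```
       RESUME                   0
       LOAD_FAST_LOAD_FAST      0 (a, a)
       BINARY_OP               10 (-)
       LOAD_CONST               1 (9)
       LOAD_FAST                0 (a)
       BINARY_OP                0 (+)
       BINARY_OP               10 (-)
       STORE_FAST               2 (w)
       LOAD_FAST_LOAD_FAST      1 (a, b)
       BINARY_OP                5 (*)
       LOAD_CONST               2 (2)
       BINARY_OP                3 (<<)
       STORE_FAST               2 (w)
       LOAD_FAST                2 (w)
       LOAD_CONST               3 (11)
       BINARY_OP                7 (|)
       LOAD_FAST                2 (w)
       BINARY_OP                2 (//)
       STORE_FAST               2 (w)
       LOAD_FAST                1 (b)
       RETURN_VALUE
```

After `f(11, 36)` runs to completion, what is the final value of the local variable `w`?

LOAD_FAST_LOAD_FAST a,a → push 11,11. Stack: [11, 11]
BINARY_OP - → 11 - 11 = 0. Stack: [0]
LOAD_CONST → push 9. Stack: [0, 9]
LOAD_FAST a → push 11. Stack: [0, 9, 11]
BINARY_OP + → 9 + 11 = 20. Stack: [0, 20]
BINARY_OP - → 0 - 20 = -20. Stack: [-20]
STORE_FAST w → w=-20. Stack: []
LOAD_FAST_LOAD_FAST a,b → push 11,36. Stack: [11, 36]
BINARY_OP * → 11 * 36 = 396. Stack: [396]
LOAD_CONST → push 2. Stack: [396, 2]
BINARY_OP << → 396 << 2 = 1584. Stack: [1584]
STORE_FAST w → w=1584. Stack: []
LOAD_FAST w → push 1584. Stack: [1584]
LOAD_CONST → push 11. Stack: [1584, 11]
BINARY_OP | → 1584 | 11 = 1595. Stack: [1595]
LOAD_FAST w → push 1584. Stack: [1595, 1584]
BINARY_OP // → 1595 // 1584 = 1. Stack: [1]
STORE_FAST w → w=1. Stack: []
LOAD_FAST b → push 36. Stack: [36]
RETURN_VALUE → return 36.

1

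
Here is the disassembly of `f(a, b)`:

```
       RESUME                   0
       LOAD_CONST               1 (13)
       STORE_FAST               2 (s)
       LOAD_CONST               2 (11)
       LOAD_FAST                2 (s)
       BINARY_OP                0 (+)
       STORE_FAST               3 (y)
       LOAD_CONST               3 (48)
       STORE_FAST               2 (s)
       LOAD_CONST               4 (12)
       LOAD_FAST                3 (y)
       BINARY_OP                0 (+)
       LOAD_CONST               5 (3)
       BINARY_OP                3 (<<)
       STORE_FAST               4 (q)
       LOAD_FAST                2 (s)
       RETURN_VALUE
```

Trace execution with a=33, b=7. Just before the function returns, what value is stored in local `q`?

LOAD_CONST → push 13. Stack: [13]
STORE_FAST s → s=13. Stack: []
LOAD_CONST → push 11. Stack: [11]
LOAD_FAST s → push 13. Stack: [11, 13]
BINARY_OP + → 11 + 13 = 24. Stack: [24]
STORE_FAST y → y=24. Stack: []
LOAD_CONST → push 48. Stack: [48]
STORE_FAST s → s=48. Stack: []
LOAD_CONST → push 12. Stack: [12]
LOAD_FAST y → push 24. Stack: [12, 24]
BINARY_OP + → 12 + 24 = 36. Stack: [36]
LOAD_CONST → push 3. Stack: [36, 3]
BINARY_OP << → 36 << 3 = 288. Stack: [288]
STORE_FAST q → q=288. Stack: []
LOAD_FAST s → push 48. Stack: [48]
RETURN_VALUE → return 48.

288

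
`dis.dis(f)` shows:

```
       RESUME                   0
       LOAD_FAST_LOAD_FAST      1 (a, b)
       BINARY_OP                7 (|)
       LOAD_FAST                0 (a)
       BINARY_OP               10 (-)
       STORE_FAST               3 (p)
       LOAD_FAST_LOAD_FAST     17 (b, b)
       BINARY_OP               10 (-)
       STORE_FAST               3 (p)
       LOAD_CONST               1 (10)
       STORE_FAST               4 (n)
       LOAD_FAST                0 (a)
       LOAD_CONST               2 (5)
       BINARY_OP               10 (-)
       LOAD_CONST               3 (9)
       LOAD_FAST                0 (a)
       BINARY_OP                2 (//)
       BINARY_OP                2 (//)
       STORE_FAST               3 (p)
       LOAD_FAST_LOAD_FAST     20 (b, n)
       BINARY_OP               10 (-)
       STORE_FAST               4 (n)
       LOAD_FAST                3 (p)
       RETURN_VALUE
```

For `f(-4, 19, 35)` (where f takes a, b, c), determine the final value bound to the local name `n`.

LOAD_FAST_LOAD_FAST a,b → push -4,19. Stack: [-4, 19]
BINARY_OP | → -4 | 19 = -1. Stack: [-1]
LOAD_FAST a → push -4. Stack: [-1, -4]
BINARY_OP - → -1 - -4 = 3. Stack: [3]
STORE_FAST p → p=3. Stack: []
LOAD_FAST_LOAD_FAST b,b → push 19,19. Stack: [19, 19]
BINARY_OP - → 19 - 19 = 0. Stack: [0]
STORE_FAST p → p=0. Stack: []
LOAD_CONST → push 10. Stack: [10]
STORE_FAST n → n=10. Stack: []
LOAD_FAST a → push -4. Stack: [-4]
LOAD_CONST → push 5. Stack: [-4, 5]
BINARY_OP - → -4 - 5 = -9. Stack: [-9]
LOAD_CONST → push 9. Stack: [-9, 9]
LOAD_FAST a → push -4. Stack: [-9, 9, -4]
BINARY_OP // → 9 // -4 = -3. Stack: [-9, -3]
BINARY_OP // → -9 // -3 = 3. Stack: [3]
STORE_FAST p → p=3. Stack: []
LOAD_FAST_LOAD_FAST b,n → push 19,10. Stack: [19, 10]
BINARY_OP - → 19 - 10 = 9. Stack: [9]
STORE_FAST n → n=9. Stack: []
LOAD_FAST p → push 3. Stack: [3]
RETURN_VALUE → return 3.

9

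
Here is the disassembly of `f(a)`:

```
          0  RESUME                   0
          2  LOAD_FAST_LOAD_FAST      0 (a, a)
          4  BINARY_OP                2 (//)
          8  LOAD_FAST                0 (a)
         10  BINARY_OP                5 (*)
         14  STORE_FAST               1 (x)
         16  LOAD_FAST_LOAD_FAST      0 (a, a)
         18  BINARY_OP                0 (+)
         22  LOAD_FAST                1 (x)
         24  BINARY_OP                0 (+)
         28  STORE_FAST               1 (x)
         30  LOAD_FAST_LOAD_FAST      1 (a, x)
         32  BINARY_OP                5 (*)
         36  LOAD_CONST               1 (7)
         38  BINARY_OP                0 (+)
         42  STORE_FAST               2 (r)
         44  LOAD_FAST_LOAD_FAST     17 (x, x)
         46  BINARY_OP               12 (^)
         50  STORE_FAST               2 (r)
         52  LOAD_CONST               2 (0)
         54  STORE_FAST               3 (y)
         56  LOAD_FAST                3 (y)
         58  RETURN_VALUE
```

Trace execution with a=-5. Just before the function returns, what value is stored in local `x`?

LOAD_FAST_LOAD_FAST a,a → push -5,-5. Stack: [-5, -5]
BINARY_OP // → -5 // -5 = 1. Stack: [1]
LOAD_FAST a → push -5. Stack: [1, -5]
BINARY_OP * → 1 * -5 = -5. Stack: [-5]
STORE_FAST x → x=-5. Stack: []
LOAD_FAST_LOAD_FAST a,a → push -5,-5. Stack: [-5, -5]
BINARY_OP + → -5 + -5 = -10. Stack: [-10]
LOAD_FAST x → push -5. Stack: [-10, -5]
BINARY_OP + → -10 + -5 = -15. Stack: [-15]
STORE_FAST x → x=-15. Stack: []
LOAD_FAST_LOAD_FAST a,x → push -5,-15. Stack: [-5, -15]
BINARY_OP * → -5 * -15 = 75. Stack: [75]
LOAD_CONST → push 7. Stack: [75, 7]
BINARY_OP + → 75 + 7 = 82. Stack: [82]
STORE_FAST r → r=82. Stack: []
LOAD_FAST_LOAD_FAST x,x → push -15,-15. Stack: [-15, -15]
BINARY_OP ^ → -15 ^ -15 = 0. Stack: [0]
STORE_FAST r → r=0. Stack: []
LOAD_CONST → push 0. Stack: [0]
STORE_FAST y → y=0. Stack: []
LOAD_FAST y → push 0. Stack: [0]
RETURN_VALUE → return 0.

-15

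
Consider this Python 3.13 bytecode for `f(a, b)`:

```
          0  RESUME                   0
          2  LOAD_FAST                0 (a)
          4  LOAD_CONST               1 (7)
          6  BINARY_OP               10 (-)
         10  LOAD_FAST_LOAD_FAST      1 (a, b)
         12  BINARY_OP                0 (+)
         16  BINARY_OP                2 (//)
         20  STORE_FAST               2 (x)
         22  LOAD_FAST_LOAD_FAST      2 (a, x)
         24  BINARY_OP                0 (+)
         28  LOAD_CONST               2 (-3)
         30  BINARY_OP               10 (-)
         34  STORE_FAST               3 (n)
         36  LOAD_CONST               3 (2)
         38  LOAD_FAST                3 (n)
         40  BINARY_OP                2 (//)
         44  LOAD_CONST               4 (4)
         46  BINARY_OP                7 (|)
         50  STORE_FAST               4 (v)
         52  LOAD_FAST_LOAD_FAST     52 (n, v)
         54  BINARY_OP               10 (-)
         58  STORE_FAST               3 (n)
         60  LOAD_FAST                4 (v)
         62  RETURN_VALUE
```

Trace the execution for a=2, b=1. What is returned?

LOAD_FAST a → push 2. Stack: [2]
LOAD_CONST → push 7. Stack: [2, 7]
BINARY_OP - → 2 - 7 = -5. Stack: [-5]
LOAD_FAST_LOAD_FAST a,b → push 2,1. Stack: [-5, 2, 1]
BINARY_OP + → 2 + 1 = 3. Stack: [-5, 3]
BINARY_OP // → -5 // 3 = -2. Stack: [-2]
STORE_FAST x → x=-2. Stack: []
LOAD_FAST_LOAD_FAST a,x → push 2,-2. Stack: [2, -2]
BINARY_OP + → 2 + -2 = 0. Stack: [0]
LOAD_CONST → push -3. Stack: [0, -3]
BINARY_OP - → 0 - -3 = 3. Stack: [3]
STORE_FAST n → n=3. Stack: []
LOAD_CONST → push 2. Stack: [2]
LOAD_FAST n → push 3. Stack: [2, 3]
BINARY_OP // → 2 // 3 = 0. Stack: [0]
LOAD_CONST → push 4. Stack: [0, 4]
BINARY_OP | → 0 | 4 = 4. Stack: [4]
STORE_FAST v → v=4. Stack: []
LOAD_FAST_LOAD_FAST n,v → push 3,4. Stack: [3, 4]
BINARY_OP - → 3 - 4 = -1. Stack: [-1]
STORE_FAST n → n=-1. Stack: []
LOAD_FAST v → push 4. Stack: [4]
RETURN_VALUE → return 4.

4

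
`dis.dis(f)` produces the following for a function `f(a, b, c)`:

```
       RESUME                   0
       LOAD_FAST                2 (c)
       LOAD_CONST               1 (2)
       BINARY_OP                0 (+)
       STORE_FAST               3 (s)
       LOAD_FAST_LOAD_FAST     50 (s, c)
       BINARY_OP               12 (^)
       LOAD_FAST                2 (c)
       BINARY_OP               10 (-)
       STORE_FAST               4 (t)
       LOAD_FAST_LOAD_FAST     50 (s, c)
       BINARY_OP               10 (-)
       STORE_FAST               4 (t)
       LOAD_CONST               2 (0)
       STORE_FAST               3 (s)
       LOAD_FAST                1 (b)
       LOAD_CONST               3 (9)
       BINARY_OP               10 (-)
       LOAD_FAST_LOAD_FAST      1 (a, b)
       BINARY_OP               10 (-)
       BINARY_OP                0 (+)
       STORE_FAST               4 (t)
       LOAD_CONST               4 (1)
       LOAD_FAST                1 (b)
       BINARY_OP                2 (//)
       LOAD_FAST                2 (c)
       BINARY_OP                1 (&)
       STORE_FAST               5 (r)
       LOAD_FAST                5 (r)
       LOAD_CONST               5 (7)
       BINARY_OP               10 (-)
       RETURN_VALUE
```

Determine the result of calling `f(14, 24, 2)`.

-7

LOAD_FAST c → push 2. Stack: [2]
LOAD_CONST → push 2. Stack: [2, 2]
BINARY_OP + → 2 + 2 = 4. Stack: [4]
STORE_FAST s → s=4. Stack: []
LOAD_FAST_LOAD_FAST s,c → push 4,2. Stack: [4, 2]
BINARY_OP ^ → 4 ^ 2 = 6. Stack: [6]
LOAD_FAST c → push 2. Stack: [6, 2]
BINARY_OP - → 6 - 2 = 4. Stack: [4]
STORE_FAST t → t=4. Stack: []
LOAD_FAST_LOAD_FAST s,c → push 4,2. Stack: [4, 2]
BINARY_OP - → 4 - 2 = 2. Stack: [2]
STORE_FAST t → t=2. Stack: []
LOAD_CONST → push 0. Stack: [0]
STORE_FAST s → s=0. Stack: []
LOAD_FAST b → push 24. Stack: [24]
LOAD_CONST → push 9. Stack: [24, 9]
BINARY_OP - → 24 - 9 = 15. Stack: [15]
LOAD_FAST_LOAD_FAST a,b → push 14,24. Stack: [15, 14, 24]
BINARY_OP - → 14 - 24 = -10. Stack: [15, -10]
BINARY_OP + → 15 + -10 = 5. Stack: [5]
STORE_FAST t → t=5. Stack: []
LOAD_CONST → push 1. Stack: [1]
LOAD_FAST b → push 24. Stack: [1, 24]
BINARY_OP // → 1 // 24 = 0. Stack: [0]
LOAD_FAST c → push 2. Stack: [0, 2]
BINARY_OP & → 0 & 2 = 0. Stack: [0]
STORE_FAST r → r=0. Stack: []
LOAD_FAST r → push 0. Stack: [0]
LOAD_CONST → push 7. Stack: [0, 7]
BINARY_OP - → 0 - 7 = -7. Stack: [-7]
RETURN_VALUE → return -7.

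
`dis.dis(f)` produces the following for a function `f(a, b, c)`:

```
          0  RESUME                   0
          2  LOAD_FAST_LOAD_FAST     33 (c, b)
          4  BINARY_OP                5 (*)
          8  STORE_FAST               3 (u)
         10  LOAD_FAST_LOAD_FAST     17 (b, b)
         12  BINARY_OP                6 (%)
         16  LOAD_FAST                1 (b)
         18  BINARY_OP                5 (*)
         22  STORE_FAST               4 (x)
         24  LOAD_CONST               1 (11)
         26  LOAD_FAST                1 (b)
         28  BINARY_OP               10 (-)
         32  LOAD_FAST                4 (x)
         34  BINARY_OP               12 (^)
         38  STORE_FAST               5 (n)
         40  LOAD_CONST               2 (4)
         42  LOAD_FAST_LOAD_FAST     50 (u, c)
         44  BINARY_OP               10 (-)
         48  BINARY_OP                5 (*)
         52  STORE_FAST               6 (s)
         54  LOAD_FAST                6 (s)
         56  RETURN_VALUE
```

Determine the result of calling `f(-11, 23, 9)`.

792

LOAD_FAST_LOAD_FAST c,b → push 9,23. Stack: [9, 23]
BINARY_OP * → 9 * 23 = 207. Stack: [207]
STORE_FAST u → u=207. Stack: []
LOAD_FAST_LOAD_FAST b,b → push 23,23. Stack: [23, 23]
BINARY_OP % → 23 % 23 = 0. Stack: [0]
LOAD_FAST b → push 23. Stack: [0, 23]
BINARY_OP * → 0 * 23 = 0. Stack: [0]
STORE_FAST x → x=0. Stack: []
LOAD_CONST → push 11. Stack: [11]
LOAD_FAST b → push 23. Stack: [11, 23]
BINARY_OP - → 11 - 23 = -12. Stack: [-12]
LOAD_FAST x → push 0. Stack: [-12, 0]
BINARY_OP ^ → -12 ^ 0 = -12. Stack: [-12]
STORE_FAST n → n=-12. Stack: []
LOAD_CONST → push 4. Stack: [4]
LOAD_FAST_LOAD_FAST u,c → push 207,9. Stack: [4, 207, 9]
BINARY_OP - → 207 - 9 = 198. Stack: [4, 198]
BINARY_OP * → 4 * 198 = 792. Stack: [792]
STORE_FAST s → s=792. Stack: []
LOAD_FAST s → push 792. Stack: [792]
RETURN_VALUE → return 792.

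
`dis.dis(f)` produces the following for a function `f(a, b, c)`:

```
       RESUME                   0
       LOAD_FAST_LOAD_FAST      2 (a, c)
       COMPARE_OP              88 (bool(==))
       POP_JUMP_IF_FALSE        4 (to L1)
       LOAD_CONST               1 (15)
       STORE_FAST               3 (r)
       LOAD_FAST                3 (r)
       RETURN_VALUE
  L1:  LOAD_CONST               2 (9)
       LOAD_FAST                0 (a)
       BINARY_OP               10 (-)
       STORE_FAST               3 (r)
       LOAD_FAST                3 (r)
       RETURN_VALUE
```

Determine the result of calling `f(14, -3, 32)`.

-5

LOAD_FAST_LOAD_FAST a,c → push 14,32. Stack: [14, 32]
COMPARE_OP bool(==) → 14 vs 32 = False. Stack: [False]
POP_JUMP_IF_FALSE → pop False; jump. Stack: []
LOAD_CONST → push 9. Stack: [9]
LOAD_FAST a → push 14. Stack: [9, 14]
BINARY_OP - → 9 - 14 = -5. Stack: [-5]
STORE_FAST r → r=-5. Stack: []
LOAD_FAST r → push -5. Stack: [-5]
RETURN_VALUE → return -5.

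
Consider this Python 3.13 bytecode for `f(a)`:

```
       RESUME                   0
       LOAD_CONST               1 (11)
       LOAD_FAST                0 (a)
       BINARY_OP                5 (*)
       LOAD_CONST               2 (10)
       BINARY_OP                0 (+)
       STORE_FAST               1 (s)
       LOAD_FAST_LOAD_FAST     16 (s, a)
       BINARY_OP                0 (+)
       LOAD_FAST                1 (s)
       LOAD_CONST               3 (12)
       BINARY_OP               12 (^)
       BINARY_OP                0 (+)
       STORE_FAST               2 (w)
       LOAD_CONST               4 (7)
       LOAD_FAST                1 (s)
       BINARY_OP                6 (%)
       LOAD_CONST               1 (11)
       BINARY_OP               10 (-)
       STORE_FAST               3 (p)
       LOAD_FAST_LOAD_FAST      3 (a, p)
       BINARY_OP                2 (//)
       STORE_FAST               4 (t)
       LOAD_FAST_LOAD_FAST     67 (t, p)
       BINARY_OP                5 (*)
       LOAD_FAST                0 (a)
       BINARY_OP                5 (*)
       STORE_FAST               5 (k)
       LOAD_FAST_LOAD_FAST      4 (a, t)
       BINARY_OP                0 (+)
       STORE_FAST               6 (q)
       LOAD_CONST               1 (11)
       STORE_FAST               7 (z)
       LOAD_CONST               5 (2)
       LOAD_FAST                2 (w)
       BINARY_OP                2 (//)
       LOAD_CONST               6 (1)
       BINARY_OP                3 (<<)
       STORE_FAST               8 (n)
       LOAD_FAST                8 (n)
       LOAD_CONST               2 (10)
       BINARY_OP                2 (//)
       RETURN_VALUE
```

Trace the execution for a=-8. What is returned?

-1

LOAD_CONST → push 11. Stack: [11]
LOAD_FAST a → push -8. Stack: [11, -8]
BINARY_OP * → 11 * -8 = -88. Stack: [-88]
LOAD_CONST → push 10. Stack: [-88, 10]
BINARY_OP + → -88 + 10 = -78. Stack: [-78]
STORE_FAST s → s=-78. Stack: []
LOAD_FAST_LOAD_FAST s,a → push -78,-8. Stack: [-78, -8]
BINARY_OP + → -78 + -8 = -86. Stack: [-86]
LOAD_FAST s → push -78. Stack: [-86, -78]
LOAD_CONST → push 12. Stack: [-86, -78, 12]
BINARY_OP ^ → -78 ^ 12 = -66. Stack: [-86, -66]
BINARY_OP + → -86 + -66 = -152. Stack: [-152]
STORE_FAST w → w=-152. Stack: []
LOAD_CONST → push 7. Stack: [7]
LOAD_FAST s → push -78. Stack: [7, -78]
BINARY_OP % → 7 % -78 = -71. Stack: [-71]
LOAD_CONST → push 11. Stack: [-71, 11]
BINARY_OP - → -71 - 11 = -82. Stack: [-82]
STORE_FAST p → p=-82. Stack: []
LOAD_FAST_LOAD_FAST a,p → push -8,-82. Stack: [-8, -82]
BINARY_OP // → -8 // -82 = 0. Stack: [0]
STORE_FAST t → t=0. Stack: []
LOAD_FAST_LOAD_FAST t,p → push 0,-82. Stack: [0, -82]
BINARY_OP * → 0 * -82 = 0. Stack: [0]
LOAD_FAST a → push -8. Stack: [0, -8]
BINARY_OP * → 0 * -8 = 0. Stack: [0]
STORE_FAST k → k=0. Stack: []
LOAD_FAST_LOAD_FAST a,t → push -8,0. Stack: [-8, 0]
BINARY_OP + → -8 + 0 = -8. Stack: [-8]
STORE_FAST q → q=-8. Stack: []
LOAD_CONST → push 11. Stack: [11]
STORE_FAST z → z=11. Stack: []
LOAD_CONST → push 2. Stack: [2]
LOAD_FAST w → push -152. Stack: [2, -152]
BINARY_OP // → 2 // -152 = -1. Stack: [-1]
LOAD_CONST → push 1. Stack: [-1, 1]
BINARY_OP << → -1 << 1 = -2. Stack: [-2]
STORE_FAST n → n=-2. Stack: []
LOAD_FAST n → push -2. Stack: [-2]
LOAD_CONST → push 10. Stack: [-2, 10]
BINARY_OP // → -2 // 10 = -1. Stack: [-1]
RETURN_VALUE → return -1.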